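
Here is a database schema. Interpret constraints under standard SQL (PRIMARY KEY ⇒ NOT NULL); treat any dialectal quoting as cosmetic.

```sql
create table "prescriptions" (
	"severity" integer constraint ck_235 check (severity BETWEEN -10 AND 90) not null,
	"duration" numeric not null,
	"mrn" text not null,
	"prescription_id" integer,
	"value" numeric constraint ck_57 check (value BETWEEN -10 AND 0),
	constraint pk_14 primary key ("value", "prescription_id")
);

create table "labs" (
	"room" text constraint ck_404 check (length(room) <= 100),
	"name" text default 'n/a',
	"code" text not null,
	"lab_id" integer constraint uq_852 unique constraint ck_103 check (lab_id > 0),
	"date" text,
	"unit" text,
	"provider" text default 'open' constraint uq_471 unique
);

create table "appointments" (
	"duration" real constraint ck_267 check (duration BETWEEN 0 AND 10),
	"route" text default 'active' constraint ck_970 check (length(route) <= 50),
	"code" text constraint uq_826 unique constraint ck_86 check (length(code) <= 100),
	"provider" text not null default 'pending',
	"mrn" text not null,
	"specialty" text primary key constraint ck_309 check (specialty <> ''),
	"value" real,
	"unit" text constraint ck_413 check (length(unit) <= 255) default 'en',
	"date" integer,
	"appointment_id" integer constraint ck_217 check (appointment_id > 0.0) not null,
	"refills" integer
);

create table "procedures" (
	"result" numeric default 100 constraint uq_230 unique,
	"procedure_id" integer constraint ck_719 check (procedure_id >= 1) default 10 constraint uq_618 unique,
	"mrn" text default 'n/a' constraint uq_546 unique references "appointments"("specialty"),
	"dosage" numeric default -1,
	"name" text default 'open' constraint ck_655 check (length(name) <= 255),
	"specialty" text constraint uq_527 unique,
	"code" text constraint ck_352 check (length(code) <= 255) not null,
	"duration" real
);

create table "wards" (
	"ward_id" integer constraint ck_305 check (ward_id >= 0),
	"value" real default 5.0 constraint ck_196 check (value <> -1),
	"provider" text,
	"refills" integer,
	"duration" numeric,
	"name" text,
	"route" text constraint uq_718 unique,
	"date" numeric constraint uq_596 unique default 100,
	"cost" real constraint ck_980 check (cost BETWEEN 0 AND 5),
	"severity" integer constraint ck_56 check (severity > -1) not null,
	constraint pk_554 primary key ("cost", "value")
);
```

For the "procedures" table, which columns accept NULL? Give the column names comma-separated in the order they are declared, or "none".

result, procedure_id, mrn, dosage, name, specialty, duration

- result: UNIQUE does not imply NOT NULL → nullable.
- procedure_id: CHECK does not forbid NULL (a CHECK constraint passes when its expression is NULL) → nullable.
- mrn: a foreign key column may be NULL unless separately constrained → nullable.
- dosage: DEFAULT only fills an omitted column; an explicit NULL is still allowed → nullable.
- name: CHECK does not forbid NULL (a CHECK constraint passes when its expression is NULL) → nullable.
- specialty: UNIQUE does not imply NOT NULL → nullable.
- code: declared NOT NULL → not nullable.
- duration: no NOT NULL constraint applies → nullable.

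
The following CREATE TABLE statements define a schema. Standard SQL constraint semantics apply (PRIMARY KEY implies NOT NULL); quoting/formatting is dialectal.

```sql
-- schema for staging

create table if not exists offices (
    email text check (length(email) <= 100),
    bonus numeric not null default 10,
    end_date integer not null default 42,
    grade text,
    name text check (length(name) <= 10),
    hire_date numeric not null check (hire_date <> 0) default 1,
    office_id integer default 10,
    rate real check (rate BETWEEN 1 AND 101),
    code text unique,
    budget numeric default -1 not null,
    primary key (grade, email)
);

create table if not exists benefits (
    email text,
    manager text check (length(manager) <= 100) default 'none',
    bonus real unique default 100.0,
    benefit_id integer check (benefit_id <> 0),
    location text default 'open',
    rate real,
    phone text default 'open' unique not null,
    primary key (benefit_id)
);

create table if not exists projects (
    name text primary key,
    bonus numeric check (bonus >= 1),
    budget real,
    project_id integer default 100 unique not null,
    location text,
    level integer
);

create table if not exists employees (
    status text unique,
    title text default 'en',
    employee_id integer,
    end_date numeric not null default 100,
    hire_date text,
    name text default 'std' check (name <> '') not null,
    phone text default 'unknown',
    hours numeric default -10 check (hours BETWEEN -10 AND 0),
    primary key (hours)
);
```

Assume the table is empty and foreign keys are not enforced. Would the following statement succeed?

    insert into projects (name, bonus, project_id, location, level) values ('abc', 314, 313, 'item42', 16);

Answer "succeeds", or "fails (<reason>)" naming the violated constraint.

succeeds

NOT NULL columns: name is supplied; project_id is supplied.
CHECK constraints: 314 satisfies (bonus >= 1).
No constraint is violated.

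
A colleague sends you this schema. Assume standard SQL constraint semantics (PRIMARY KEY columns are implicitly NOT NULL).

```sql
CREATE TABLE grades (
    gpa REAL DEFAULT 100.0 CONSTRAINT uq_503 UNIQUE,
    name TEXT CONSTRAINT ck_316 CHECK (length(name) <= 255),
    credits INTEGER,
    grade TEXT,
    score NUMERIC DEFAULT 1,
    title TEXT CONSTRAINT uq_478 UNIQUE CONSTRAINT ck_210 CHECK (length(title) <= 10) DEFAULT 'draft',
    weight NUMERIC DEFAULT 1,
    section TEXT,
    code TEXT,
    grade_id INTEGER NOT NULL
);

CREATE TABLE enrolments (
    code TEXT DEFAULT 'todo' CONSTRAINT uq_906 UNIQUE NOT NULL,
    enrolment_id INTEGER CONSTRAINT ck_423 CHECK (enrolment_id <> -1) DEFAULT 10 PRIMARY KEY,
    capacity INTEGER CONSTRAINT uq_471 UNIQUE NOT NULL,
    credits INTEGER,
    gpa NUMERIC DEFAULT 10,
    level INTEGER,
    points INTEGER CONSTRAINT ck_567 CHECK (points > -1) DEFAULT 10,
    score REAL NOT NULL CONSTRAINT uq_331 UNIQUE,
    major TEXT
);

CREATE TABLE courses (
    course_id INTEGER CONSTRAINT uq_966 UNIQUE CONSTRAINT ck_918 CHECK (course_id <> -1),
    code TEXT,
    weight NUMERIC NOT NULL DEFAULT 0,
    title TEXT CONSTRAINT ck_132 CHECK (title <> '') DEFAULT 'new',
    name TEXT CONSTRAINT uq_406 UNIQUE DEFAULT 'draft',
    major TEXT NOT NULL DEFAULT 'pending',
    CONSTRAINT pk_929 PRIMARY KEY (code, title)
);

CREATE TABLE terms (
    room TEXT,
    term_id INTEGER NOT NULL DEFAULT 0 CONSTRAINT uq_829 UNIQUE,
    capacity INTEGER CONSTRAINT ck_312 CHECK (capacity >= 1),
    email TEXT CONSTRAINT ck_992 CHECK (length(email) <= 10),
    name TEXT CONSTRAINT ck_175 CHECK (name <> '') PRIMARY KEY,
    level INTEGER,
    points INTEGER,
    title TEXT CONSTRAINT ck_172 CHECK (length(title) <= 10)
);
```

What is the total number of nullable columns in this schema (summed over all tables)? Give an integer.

22

grades: 9 nullable (gpa, name, credits, grade, score, title, weight, section, code — PK none and explicit NOT NULL columns excluded).
enrolments: 5 nullable (credits, gpa, level, points, major — PK (enrolment_id) and explicit NOT NULL columns excluded).
courses: 2 nullable (course_id, name — PK (code, title) and explicit NOT NULL columns excluded).
terms: 6 nullable (room, capacity, email, level, points, title — PK (name) and explicit NOT NULL columns excluded).
Total: 9 + 5 + 2 + 6 = 22.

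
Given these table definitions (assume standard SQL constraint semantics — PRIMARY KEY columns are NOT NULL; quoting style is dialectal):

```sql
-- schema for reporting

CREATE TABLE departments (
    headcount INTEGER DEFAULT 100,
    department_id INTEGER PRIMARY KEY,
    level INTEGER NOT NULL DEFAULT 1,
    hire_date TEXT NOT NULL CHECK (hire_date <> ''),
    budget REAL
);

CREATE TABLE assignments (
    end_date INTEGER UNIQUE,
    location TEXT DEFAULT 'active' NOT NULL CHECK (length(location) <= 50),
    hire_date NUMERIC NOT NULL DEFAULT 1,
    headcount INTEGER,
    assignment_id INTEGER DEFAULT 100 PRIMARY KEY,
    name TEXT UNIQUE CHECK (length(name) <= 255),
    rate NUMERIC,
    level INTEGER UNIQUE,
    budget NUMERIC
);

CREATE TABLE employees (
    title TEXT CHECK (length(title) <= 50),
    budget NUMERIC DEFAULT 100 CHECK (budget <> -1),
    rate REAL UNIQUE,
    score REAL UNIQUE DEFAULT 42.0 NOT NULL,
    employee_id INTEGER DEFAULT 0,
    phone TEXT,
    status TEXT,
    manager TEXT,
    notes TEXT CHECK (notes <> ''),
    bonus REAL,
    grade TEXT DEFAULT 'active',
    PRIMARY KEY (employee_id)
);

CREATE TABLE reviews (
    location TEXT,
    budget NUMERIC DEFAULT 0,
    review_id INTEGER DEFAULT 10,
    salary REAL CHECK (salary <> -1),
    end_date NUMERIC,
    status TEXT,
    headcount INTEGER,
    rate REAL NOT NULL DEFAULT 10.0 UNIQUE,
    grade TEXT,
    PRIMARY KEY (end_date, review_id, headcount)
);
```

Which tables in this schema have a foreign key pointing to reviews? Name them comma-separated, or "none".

none

No REFERENCES clause anywhere in the schema names reviews.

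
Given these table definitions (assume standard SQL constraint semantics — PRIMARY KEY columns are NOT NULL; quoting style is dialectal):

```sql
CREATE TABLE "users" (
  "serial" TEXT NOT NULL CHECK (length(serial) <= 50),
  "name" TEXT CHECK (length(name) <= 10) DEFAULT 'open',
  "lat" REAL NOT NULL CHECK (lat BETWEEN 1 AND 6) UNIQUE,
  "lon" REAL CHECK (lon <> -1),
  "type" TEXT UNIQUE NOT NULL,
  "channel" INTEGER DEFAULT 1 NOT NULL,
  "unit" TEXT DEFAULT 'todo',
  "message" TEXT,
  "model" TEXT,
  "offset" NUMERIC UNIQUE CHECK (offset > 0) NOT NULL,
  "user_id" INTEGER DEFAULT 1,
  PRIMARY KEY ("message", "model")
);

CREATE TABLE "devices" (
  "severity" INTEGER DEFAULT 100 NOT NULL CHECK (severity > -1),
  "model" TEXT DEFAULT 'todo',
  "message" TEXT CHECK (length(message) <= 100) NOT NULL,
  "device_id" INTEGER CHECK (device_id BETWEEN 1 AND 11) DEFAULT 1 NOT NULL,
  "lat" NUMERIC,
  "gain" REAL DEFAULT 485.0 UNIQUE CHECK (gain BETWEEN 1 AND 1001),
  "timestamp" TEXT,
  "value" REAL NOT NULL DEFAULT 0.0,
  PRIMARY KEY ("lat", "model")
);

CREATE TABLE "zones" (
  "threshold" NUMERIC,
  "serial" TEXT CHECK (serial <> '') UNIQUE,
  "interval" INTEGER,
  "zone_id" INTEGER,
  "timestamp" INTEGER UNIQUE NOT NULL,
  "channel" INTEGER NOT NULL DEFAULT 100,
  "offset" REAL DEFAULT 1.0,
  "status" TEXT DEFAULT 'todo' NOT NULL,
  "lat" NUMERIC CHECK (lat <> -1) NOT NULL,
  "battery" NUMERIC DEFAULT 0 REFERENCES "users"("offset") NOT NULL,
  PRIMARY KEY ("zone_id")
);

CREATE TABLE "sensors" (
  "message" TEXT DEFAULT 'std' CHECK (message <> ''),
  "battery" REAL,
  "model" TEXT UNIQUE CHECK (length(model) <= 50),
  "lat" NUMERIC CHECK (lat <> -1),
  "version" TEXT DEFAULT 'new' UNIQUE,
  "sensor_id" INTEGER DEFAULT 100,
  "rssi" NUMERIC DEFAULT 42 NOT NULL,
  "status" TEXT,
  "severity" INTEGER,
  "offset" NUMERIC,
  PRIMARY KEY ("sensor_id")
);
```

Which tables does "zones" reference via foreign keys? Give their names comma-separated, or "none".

- battery REFERENCES users(offset).

users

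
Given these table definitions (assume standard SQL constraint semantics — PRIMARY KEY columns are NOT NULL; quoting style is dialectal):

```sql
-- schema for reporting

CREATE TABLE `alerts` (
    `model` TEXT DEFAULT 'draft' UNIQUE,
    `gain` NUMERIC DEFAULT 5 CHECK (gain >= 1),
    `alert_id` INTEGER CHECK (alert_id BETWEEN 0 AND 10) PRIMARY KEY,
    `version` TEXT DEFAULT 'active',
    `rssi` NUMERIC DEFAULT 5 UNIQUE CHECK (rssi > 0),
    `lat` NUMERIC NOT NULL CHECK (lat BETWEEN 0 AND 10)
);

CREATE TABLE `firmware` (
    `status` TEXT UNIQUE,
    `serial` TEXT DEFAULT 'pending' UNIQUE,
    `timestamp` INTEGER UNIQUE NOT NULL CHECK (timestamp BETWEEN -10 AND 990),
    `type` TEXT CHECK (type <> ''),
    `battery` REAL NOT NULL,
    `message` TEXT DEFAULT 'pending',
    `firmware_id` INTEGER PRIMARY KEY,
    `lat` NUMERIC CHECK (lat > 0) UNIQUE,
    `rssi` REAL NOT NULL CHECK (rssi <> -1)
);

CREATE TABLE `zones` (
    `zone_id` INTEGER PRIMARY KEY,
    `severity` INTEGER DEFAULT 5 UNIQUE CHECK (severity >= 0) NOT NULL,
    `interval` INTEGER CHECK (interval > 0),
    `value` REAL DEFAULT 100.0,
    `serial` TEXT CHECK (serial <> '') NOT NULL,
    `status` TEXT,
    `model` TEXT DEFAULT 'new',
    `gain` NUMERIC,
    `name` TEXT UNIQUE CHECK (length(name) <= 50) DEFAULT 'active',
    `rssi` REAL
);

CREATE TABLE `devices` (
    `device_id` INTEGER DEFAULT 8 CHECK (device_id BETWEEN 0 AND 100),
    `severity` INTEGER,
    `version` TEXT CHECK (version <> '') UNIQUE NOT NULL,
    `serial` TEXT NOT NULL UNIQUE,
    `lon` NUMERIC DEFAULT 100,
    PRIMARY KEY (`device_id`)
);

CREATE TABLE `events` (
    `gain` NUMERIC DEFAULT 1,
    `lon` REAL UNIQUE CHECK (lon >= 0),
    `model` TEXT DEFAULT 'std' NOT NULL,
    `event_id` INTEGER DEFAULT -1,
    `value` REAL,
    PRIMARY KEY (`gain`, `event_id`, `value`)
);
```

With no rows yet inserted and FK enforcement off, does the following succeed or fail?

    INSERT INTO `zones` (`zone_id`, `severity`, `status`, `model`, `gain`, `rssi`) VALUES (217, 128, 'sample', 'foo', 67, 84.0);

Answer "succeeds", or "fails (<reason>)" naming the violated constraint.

serial is omitted from the column list and has no DEFAULT, so it would receive NULL.
But serial is declared NOT NULL.

fails (NOT NULL on serial)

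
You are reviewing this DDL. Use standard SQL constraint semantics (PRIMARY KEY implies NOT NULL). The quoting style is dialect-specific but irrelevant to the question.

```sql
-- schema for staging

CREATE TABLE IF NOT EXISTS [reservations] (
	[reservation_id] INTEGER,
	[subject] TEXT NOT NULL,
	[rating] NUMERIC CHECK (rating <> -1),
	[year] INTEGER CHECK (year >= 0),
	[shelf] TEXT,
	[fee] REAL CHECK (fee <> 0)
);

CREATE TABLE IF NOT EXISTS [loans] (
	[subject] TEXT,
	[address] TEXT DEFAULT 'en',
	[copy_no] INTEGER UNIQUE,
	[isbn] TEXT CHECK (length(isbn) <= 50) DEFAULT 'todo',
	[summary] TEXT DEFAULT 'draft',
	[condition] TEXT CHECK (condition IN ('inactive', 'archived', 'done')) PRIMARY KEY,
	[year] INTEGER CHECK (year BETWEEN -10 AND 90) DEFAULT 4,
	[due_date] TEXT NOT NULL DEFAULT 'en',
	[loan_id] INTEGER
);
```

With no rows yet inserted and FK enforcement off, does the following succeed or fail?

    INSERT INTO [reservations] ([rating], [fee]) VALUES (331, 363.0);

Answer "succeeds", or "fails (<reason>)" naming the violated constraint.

subject is omitted from the column list and has no DEFAULT, so it would receive NULL.
But subject is declared NOT NULL.

fails (NOT NULL on subject)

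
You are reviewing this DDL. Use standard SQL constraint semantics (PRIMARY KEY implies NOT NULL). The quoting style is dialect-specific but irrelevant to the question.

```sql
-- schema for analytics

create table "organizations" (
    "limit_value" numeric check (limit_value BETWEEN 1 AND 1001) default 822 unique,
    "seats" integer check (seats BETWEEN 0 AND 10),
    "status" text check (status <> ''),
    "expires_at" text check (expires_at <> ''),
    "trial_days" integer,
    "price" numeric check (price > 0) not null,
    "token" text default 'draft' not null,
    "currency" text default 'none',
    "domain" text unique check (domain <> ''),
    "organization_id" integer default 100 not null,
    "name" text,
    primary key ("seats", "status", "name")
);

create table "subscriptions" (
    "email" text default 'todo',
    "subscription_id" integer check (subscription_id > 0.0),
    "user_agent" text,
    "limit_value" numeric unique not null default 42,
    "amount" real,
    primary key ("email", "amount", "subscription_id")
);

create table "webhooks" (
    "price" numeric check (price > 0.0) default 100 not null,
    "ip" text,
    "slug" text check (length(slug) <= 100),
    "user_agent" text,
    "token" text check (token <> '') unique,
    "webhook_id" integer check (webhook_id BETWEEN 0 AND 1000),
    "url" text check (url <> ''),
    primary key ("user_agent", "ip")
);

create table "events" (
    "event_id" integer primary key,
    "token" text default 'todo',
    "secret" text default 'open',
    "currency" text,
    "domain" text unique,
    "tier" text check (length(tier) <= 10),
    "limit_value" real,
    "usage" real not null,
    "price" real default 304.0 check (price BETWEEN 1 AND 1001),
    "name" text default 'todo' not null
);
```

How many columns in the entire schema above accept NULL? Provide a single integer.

17

organizations: 5 nullable (limit_value, expires_at, trial_days, currency, domain — PK (seats, status, name) and explicit NOT NULL columns excluded).
subscriptions: 1 nullable (user_agent — PK (email, amount, subscription_id) and explicit NOT NULL columns excluded).
webhooks: 4 nullable (slug, token, webhook_id, url — PK (user_agent, ip) and explicit NOT NULL columns excluded).
events: 7 nullable (token, secret, currency, domain, tier, limit_value, price — PK (event_id) and explicit NOT NULL columns excluded).
Total: 5 + 1 + 4 + 7 = 17.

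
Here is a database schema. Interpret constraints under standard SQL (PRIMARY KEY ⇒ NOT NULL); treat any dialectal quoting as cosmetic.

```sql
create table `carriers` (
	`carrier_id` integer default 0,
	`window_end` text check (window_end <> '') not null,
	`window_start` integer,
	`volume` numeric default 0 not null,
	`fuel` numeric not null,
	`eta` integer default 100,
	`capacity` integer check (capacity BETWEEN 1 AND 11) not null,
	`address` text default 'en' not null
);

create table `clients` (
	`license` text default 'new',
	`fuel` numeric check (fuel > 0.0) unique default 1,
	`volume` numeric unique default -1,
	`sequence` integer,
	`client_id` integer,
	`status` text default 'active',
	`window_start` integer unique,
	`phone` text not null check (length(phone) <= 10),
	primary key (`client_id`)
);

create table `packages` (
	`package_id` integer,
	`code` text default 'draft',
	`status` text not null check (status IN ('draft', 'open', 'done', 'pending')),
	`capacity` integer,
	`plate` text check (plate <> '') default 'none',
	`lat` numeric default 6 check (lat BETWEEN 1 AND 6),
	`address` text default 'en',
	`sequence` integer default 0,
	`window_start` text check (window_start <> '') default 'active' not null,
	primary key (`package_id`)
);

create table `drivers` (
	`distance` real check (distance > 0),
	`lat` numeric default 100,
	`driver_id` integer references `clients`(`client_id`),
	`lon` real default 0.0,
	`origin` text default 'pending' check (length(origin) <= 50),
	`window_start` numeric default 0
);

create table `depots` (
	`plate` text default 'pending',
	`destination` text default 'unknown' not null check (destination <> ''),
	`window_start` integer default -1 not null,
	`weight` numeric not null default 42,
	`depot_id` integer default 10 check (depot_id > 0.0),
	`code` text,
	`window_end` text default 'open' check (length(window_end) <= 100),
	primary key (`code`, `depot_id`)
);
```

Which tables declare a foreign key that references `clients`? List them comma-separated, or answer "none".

drivers

- drivers.driver_id references clients(client_id).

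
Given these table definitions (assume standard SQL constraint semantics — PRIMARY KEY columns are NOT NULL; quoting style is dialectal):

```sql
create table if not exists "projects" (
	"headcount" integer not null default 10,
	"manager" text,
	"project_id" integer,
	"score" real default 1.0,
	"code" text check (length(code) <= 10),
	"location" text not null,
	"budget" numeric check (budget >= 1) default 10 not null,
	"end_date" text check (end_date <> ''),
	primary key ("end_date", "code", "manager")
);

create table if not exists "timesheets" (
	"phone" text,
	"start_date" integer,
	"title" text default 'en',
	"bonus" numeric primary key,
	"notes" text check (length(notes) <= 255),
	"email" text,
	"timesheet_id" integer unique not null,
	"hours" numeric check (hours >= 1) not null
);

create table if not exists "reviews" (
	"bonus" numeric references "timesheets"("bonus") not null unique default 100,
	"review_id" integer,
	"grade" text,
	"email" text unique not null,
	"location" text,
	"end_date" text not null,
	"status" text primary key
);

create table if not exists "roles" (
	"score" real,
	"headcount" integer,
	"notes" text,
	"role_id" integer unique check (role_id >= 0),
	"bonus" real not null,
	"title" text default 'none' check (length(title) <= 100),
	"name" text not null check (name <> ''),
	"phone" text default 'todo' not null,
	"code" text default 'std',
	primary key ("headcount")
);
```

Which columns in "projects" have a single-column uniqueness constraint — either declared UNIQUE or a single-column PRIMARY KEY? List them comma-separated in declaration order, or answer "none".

none

- headcount: no UNIQUE or single-column PK constraint.
- manager: part of a composite PRIMARY KEY — only the tuple is unique, not this column on its own.
- project_id: no UNIQUE or single-column PK constraint.
- score: no UNIQUE or single-column PK constraint.
- code: part of a composite PRIMARY KEY — only the tuple is unique, not this column on its own.
- location: no UNIQUE or single-column PK constraint.
- budget: no UNIQUE or single-column PK constraint.
- end_date: part of a composite PRIMARY KEY — only the tuple is unique, not this column on its own.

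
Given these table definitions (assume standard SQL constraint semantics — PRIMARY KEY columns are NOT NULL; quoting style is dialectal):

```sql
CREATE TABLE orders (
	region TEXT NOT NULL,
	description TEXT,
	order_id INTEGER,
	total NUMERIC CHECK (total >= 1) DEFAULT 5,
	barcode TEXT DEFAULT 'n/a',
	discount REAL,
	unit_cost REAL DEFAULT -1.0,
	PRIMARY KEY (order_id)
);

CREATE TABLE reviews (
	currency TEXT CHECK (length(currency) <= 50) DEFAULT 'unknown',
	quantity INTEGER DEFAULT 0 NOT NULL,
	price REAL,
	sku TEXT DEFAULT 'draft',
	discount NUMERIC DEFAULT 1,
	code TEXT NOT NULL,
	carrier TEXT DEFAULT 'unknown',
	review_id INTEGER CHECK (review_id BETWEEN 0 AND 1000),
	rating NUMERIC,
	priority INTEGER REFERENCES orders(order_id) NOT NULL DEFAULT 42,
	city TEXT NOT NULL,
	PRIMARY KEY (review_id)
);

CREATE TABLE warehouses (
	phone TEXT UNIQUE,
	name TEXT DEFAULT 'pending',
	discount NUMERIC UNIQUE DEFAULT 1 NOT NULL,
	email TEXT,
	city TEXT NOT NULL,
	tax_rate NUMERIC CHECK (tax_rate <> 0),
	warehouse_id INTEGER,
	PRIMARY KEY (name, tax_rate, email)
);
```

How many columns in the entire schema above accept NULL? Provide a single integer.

13

orders: 5 nullable (description, total, barcode, discount, unit_cost — PK (order_id) and explicit NOT NULL columns excluded).
reviews: 6 nullable (currency, price, sku, discount, carrier, rating — PK (review_id) and explicit NOT NULL columns excluded).
warehouses: 2 nullable (phone, warehouse_id — PK (name, tax_rate, email) and explicit NOT NULL columns excluded).
Total: 5 + 6 + 2 = 13.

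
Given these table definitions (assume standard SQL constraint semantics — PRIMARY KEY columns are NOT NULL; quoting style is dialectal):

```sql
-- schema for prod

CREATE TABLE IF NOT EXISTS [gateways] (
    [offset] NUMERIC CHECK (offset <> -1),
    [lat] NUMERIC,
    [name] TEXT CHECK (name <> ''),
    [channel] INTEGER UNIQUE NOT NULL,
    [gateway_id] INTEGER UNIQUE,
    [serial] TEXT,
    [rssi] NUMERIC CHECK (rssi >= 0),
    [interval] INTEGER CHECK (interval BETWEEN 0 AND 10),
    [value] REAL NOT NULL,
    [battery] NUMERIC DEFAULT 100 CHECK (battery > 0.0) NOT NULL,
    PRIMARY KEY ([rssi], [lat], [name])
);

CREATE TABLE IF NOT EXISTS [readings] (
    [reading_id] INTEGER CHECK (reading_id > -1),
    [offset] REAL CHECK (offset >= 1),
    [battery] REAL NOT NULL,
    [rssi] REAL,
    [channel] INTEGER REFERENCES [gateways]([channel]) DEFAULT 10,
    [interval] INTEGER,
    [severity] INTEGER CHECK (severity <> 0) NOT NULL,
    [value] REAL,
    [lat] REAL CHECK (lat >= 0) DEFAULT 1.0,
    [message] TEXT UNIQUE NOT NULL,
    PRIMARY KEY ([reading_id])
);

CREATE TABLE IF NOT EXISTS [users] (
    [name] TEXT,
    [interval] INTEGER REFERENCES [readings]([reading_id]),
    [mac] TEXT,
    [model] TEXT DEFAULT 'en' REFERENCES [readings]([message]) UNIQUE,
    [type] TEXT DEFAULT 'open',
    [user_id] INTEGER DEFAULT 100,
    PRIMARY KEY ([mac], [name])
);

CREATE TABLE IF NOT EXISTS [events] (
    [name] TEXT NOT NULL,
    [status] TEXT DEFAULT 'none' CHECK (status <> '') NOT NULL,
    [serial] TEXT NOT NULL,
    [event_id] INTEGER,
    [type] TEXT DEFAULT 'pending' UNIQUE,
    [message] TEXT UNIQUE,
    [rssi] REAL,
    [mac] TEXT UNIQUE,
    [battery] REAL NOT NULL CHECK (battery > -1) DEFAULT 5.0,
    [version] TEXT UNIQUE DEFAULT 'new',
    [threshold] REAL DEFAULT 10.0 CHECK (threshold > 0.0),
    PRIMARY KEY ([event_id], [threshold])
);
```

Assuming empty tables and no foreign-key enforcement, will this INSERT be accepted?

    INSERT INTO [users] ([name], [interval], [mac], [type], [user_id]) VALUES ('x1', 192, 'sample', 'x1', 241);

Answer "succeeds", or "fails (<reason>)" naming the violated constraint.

succeeds

NOT NULL columns: mac is supplied; name is supplied.
No constraint is violated.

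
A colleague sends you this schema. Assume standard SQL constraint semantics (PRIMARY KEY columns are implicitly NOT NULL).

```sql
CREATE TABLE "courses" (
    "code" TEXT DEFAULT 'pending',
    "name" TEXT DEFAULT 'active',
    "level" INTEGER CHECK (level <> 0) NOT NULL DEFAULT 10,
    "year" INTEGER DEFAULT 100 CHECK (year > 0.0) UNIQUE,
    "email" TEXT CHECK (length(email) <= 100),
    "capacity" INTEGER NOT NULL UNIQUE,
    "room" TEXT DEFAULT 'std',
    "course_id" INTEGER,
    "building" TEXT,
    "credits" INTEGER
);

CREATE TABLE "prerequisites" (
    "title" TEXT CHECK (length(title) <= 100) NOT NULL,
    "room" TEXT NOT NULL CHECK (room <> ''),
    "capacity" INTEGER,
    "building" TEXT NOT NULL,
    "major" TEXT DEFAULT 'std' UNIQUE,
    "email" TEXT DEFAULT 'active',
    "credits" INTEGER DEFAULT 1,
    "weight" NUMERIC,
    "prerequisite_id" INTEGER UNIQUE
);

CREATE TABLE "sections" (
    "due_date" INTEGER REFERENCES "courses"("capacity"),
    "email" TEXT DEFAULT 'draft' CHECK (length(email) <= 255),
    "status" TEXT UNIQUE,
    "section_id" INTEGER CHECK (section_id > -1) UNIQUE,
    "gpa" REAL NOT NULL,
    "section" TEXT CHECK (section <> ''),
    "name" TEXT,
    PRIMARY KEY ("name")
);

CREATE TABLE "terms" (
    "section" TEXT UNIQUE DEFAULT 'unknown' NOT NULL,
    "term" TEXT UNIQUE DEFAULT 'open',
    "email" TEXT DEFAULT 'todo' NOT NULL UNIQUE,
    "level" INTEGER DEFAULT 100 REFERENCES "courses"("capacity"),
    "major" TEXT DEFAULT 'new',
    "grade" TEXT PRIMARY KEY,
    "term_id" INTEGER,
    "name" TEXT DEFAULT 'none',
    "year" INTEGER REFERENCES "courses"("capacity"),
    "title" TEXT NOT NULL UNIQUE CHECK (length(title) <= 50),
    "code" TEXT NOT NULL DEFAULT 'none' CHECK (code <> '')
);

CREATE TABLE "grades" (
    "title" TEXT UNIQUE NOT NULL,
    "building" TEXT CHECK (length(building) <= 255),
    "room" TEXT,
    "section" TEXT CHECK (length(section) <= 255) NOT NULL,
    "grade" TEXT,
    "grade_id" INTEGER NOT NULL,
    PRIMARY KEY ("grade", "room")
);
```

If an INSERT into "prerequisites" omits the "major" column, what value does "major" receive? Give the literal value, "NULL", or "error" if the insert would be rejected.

'std'

major has an explicit DEFAULT 'std'.
When the column is omitted from an INSERT, that default is used.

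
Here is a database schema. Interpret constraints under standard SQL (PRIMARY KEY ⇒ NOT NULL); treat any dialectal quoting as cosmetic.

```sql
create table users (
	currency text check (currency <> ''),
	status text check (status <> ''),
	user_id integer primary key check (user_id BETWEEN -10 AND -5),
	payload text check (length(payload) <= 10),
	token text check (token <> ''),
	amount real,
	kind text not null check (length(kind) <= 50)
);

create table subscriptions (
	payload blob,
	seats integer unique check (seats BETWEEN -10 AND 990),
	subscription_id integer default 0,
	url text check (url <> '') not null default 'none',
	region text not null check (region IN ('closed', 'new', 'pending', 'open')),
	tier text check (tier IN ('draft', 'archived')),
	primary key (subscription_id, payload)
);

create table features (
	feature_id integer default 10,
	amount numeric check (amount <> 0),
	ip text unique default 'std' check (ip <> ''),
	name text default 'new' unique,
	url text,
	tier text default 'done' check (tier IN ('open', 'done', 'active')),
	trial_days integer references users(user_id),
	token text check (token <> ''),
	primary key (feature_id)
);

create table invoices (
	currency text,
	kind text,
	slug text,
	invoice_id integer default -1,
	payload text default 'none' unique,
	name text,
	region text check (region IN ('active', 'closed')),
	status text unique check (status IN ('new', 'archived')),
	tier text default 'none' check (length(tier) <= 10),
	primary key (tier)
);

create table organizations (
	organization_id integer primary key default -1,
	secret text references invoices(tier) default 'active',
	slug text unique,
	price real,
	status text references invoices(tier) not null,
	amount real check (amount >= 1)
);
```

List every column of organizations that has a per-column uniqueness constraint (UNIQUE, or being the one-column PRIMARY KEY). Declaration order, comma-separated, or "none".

- organization_id: single-column PRIMARY KEY → unique.
- secret: no UNIQUE or single-column PK constraint.
- slug: declared UNIQUE → unique.
- price: no UNIQUE or single-column PK constraint.
- status: no UNIQUE or single-column PK constraint.
- amount: no UNIQUE or single-column PK constraint.

organization_id, slug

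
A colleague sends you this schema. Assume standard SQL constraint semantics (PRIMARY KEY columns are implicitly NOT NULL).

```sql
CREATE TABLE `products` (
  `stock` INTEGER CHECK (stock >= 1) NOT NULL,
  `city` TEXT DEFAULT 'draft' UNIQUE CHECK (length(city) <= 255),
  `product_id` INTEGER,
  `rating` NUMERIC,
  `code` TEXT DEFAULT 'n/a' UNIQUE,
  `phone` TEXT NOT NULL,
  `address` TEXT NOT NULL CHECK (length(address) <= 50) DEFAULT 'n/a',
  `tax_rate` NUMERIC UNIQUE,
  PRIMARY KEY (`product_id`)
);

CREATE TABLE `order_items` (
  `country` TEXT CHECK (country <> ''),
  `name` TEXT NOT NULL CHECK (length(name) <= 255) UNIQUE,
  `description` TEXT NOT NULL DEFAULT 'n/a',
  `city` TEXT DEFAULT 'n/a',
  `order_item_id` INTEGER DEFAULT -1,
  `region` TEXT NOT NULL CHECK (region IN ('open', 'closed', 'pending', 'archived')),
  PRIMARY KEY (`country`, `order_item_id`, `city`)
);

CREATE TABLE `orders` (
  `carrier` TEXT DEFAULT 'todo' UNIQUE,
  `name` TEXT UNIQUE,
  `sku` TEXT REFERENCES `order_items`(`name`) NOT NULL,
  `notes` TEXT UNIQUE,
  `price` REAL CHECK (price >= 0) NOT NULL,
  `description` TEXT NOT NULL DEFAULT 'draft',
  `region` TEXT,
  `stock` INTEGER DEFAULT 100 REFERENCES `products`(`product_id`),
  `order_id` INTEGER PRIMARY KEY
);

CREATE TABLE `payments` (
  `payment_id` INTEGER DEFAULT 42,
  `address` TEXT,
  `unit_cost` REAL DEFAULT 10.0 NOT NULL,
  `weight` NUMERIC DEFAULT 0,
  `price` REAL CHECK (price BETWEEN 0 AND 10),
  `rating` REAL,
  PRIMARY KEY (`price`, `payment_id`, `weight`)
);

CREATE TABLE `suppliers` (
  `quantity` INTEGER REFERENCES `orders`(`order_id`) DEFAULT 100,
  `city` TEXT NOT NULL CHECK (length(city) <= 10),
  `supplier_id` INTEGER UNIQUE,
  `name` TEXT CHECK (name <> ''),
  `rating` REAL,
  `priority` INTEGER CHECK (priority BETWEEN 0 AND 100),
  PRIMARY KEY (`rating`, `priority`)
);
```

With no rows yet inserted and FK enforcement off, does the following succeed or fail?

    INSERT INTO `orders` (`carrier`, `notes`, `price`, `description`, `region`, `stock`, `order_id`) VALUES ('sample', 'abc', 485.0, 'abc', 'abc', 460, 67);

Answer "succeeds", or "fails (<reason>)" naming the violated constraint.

sku is omitted from the column list and has no DEFAULT, so it would receive NULL.
But sku is declared NOT NULL.

fails (NOT NULL on sku)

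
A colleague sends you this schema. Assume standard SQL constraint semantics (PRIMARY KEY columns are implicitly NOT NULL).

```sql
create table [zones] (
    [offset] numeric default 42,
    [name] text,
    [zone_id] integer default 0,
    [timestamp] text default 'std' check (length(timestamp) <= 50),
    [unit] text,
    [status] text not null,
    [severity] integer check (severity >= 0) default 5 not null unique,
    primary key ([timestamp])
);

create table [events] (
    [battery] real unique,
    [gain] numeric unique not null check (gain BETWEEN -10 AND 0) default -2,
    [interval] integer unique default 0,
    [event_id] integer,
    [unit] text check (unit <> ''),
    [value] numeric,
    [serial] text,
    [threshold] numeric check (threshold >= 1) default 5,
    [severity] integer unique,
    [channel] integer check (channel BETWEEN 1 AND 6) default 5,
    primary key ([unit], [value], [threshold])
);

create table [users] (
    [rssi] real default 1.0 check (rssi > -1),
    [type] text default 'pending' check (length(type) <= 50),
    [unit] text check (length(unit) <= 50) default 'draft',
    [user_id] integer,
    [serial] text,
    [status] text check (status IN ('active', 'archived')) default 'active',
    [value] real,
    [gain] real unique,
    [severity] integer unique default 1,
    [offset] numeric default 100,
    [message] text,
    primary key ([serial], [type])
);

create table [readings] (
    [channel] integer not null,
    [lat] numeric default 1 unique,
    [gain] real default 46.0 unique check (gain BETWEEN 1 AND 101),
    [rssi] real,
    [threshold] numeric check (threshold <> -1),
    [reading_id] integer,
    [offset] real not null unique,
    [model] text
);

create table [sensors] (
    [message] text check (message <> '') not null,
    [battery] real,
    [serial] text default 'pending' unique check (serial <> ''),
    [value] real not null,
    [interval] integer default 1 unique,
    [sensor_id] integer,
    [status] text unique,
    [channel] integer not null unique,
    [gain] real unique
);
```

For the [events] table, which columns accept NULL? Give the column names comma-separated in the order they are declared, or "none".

battery, interval, event_id, serial, severity, channel

- battery: UNIQUE does not imply NOT NULL → nullable.
- gain: declared NOT NULL → not nullable.
- interval: UNIQUE does not imply NOT NULL → nullable.
- event_id: no NOT NULL constraint applies → nullable.
- unit: part of the PRIMARY KEY, which implies NOT NULL → not nullable.
- value: part of the PRIMARY KEY, which implies NOT NULL → not nullable.
- serial: no NOT NULL constraint applies → nullable.
- threshold: part of the PRIMARY KEY, which implies NOT NULL → not nullable.
- severity: UNIQUE does not imply NOT NULL → nullable.
- channel: CHECK does not forbid NULL (a CHECK constraint passes when its expression is NULL) → nullable.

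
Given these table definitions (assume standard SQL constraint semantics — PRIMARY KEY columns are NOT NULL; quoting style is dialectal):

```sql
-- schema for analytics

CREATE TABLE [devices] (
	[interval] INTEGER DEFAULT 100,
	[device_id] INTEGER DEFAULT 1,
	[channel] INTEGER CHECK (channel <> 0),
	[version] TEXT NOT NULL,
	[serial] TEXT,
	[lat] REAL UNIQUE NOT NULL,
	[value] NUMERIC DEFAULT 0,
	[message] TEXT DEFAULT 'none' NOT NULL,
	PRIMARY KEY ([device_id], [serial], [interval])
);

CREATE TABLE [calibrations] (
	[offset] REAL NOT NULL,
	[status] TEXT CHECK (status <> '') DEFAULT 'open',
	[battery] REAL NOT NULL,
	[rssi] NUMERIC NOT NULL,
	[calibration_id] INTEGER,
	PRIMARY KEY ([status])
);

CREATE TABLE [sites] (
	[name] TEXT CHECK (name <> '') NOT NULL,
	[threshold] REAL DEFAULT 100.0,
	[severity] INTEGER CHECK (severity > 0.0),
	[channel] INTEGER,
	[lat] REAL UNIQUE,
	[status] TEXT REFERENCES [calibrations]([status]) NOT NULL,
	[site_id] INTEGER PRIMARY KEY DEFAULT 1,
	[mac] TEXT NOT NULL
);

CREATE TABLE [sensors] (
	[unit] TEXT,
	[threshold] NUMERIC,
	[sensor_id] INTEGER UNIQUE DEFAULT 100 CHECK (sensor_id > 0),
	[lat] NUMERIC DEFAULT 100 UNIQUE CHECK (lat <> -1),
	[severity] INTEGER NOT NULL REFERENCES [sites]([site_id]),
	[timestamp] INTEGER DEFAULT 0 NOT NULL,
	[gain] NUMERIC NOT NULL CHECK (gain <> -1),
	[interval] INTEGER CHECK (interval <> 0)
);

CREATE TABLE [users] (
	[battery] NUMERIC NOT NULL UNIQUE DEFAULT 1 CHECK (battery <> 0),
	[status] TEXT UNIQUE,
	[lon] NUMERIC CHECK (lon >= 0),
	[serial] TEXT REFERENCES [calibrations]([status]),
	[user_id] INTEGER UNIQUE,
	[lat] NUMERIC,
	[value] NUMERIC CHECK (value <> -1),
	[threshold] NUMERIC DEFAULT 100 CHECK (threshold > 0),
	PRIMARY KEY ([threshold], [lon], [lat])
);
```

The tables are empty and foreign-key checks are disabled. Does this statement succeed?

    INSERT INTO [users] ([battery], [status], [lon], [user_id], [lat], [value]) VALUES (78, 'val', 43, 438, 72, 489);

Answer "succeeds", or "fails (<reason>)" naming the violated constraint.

NOT NULL columns: battery is supplied; lat is supplied; lon is supplied; threshold defaults to 100.
CHECK constraints: 78 satisfies (battery <> 0); 43 satisfies (lon >= 0); 489 satisfies (value <> -1).
No constraint is violated.

succeeds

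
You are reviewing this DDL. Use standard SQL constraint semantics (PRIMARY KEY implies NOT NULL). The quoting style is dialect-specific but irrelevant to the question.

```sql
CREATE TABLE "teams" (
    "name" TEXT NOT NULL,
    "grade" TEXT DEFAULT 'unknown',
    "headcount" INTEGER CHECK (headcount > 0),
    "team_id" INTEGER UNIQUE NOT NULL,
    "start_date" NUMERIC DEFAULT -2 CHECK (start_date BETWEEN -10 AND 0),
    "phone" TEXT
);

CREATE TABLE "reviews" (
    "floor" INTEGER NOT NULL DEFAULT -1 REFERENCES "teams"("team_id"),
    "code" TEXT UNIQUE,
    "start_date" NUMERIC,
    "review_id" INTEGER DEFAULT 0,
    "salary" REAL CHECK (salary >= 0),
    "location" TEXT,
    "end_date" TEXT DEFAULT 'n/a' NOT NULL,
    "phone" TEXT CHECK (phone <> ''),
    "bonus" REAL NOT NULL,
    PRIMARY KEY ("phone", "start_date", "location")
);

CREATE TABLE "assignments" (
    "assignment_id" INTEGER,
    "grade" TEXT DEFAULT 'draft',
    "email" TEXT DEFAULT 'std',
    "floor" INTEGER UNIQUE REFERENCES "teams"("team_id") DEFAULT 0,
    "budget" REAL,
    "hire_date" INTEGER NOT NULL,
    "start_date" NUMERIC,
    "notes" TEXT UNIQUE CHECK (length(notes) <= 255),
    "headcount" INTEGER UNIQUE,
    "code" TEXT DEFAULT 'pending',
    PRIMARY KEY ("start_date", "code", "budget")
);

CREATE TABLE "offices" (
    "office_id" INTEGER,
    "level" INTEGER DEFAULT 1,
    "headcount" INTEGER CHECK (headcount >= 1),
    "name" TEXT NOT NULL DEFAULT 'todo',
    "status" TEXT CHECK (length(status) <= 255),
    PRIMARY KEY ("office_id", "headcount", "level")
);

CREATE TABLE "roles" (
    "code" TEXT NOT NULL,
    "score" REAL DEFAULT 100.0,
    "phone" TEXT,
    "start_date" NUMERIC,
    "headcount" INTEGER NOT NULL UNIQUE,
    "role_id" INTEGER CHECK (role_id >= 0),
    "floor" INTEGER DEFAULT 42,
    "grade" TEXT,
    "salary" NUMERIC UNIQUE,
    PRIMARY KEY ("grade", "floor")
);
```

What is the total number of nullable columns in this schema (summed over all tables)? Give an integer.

teams: 4 nullable (grade, headcount, start_date, phone — PK none and explicit NOT NULL columns excluded).
reviews: 3 nullable (code, review_id, salary — PK (phone, start_date, location) and explicit NOT NULL columns excluded).
assignments: 6 nullable (assignment_id, grade, email, floor, notes, headcount — PK (start_date, code, budget) and explicit NOT NULL columns excluded).
offices: 1 nullable (status — PK (office_id, headcount, level) and explicit NOT NULL columns excluded).
roles: 5 nullable (score, phone, start_date, role_id, salary — PK (grade, floor) and explicit NOT NULL columns excluded).
Total: 4 + 3 + 6 + 1 + 5 = 19.

19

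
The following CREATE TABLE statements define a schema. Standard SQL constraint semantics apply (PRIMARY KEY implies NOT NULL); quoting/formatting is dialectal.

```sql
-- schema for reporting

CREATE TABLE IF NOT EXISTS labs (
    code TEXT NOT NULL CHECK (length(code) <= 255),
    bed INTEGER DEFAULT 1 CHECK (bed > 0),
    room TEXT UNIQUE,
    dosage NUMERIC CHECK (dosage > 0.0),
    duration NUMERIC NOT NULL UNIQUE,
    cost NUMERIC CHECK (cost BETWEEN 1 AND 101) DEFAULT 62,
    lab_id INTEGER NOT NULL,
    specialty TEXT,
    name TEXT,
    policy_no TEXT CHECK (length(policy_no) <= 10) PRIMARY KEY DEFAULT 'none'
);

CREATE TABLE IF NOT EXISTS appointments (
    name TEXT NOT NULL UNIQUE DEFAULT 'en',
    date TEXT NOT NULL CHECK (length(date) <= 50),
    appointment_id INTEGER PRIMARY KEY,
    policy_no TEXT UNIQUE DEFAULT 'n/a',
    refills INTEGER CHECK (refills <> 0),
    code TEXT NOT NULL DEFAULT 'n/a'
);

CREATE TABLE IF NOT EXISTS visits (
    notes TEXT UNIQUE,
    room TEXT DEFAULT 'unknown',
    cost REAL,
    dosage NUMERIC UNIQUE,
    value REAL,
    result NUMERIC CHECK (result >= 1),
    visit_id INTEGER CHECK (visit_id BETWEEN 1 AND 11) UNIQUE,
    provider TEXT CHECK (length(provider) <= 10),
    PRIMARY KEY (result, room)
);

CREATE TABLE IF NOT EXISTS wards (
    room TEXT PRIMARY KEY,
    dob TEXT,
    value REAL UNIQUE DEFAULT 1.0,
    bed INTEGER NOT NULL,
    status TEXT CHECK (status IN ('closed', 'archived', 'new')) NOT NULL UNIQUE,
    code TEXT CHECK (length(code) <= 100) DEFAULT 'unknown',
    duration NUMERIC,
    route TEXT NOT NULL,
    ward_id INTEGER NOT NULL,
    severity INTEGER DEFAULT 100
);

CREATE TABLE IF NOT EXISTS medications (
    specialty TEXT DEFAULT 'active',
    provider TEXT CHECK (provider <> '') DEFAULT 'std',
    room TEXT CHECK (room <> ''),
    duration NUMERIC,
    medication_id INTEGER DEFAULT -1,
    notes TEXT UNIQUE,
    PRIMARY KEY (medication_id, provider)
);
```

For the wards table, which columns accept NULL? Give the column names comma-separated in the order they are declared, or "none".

dob, value, code, duration, severity

- room: part of the PRIMARY KEY, which implies NOT NULL → not nullable.
- dob: no NOT NULL constraint applies → nullable.
- value: UNIQUE does not imply NOT NULL → nullable.
- bed: declared NOT NULL → not nullable.
- status: declared NOT NULL → not nullable.
- code: CHECK does not forbid NULL (a CHECK constraint passes when its expression is NULL) → nullable.
- duration: no NOT NULL constraint applies → nullable.
- route: declared NOT NULL → not nullable.
- ward_id: declared NOT NULL → not nullable.
- severity: DEFAULT only fills an omitted column; an explicit NULL is still allowed → nullable.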